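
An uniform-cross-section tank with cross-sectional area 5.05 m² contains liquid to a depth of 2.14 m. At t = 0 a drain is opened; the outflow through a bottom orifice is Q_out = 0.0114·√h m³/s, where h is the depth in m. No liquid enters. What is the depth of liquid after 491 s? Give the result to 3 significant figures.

0.826 m

A dh/dt = −Q_out = −0.0114 √h.
Separate and integrate: 2(√h − √h₀) = −(0.0114/A) t.
√h = √2.14 − 0.0114·491/(2·5.05) = 1.4629 − 0.55420 = 0.90868.
h = 0.90868² = 0.82569 m.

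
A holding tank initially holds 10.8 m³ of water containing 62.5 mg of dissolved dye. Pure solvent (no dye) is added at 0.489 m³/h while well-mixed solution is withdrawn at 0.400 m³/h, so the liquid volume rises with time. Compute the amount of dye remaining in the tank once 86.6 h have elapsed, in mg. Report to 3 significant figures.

5.55 mg

Total volume: dV/dt = Q_in − Q_out = 0.089000 m³/h, so V(t) = 10.8 + 0.089000 t and V(86.6) = 18.507 m³.
Species balance (pure solvent in): dm/dt = −Q_out · m/V(t).
Separate: dm/m = −Q_out dt/V(t) ⇒ ln(m/m₀) = −(Q_out/(Q_in−Q_out)) ln(V/V₀).
m = m₀ (V₀/V)^(Q_out/(Q_in−Q_out)) = 62.5 × (10.8/18.507)^(4.4944) = 5.5532 mg.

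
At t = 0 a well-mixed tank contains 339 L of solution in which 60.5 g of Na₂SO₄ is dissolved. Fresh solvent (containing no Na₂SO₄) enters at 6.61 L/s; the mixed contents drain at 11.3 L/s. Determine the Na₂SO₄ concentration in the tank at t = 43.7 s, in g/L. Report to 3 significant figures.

Total volume: dV/dt = Q_in − Q_out = -4.6900 L/s, so V(t) = 339 − 4.6900 t and V(43.7) = 134.05 L.
Species balance (pure solvent in): dm/dt = −Q_out · m/V(t).
Separate: dm/m = −Q_out dt/V(t) ⇒ ln(m/m₀) = −(Q_out/(Q_in−Q_out)) ln(V/V₀).
m = m₀ (V₀/V)^(Q_out/(Q_in−Q_out)) = 60.5 × (339/134.05)^(-2.4094) = 6.4701 g.
C = m/V = 6.4701/134.05 = 0.048268 g/L.

0.0483 g/L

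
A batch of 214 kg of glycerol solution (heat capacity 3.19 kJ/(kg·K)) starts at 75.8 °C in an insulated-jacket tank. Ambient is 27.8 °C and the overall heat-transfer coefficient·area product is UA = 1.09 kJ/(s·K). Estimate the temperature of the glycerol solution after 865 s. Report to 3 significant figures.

M c_p dT/dt = −UA(T − T_amb).
dT/dt = (T_ss − T)/τ with T_ss = T_amb = 27.800 °C, τ = M c_p/UA = 214·3.19/1.09 = 626.29 s.
Integrating: T(t) = T_ss + (T₀ − T_ss) e^(−t/τ).
T(865) = 27.800 + (48.000)·0.25129 = 39.862 °C.

39.9 °C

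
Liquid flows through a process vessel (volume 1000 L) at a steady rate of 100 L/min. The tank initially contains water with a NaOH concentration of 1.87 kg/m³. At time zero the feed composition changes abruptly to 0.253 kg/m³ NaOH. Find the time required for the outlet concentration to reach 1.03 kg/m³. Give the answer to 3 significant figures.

7.33 min

Species balance on the tank: V dC/dt = Q(C_in − C), so τ = V/Q = 10.000 min.
C(t) = C_in + (C₀ − C_in) e^(−t/τ). Set C = 1.03 and solve for t:
e^(−t/τ) = (C − C_in)/(C₀ − C_in) = (1.03 − 0.253)/(1.87 − 0.253) = 0.48052
t = −τ ln(…) = 10.000 × 0.73289 = 7.3289 min.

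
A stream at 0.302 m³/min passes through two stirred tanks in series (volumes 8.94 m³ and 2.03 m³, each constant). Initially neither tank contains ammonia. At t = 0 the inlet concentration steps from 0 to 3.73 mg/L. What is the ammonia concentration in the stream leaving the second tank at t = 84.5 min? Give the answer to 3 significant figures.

Time constants: τᵢ = Vᵢ/Q for each well-mixed tank.
τ₁ = 8.94/0.302 = 29.603 min; τ₂ = 2.03/0.302 = 6.7219 min.
Tank 1: C₁ = C_in(1 − e^(−t/τ₁)). Tank 2 (τ₁ ≠ τ₂): C₂ = C_in[1 − (τ₁ e^(−t/τ₁) − τ₂ e^(−t/τ₂))/(τ₁ − τ₂)].
At t = 84.5: e^(−t/τ₁) = 0.057586, e^(−t/τ₂) = 3.4715e-06.
C₂ = 3.73·[1 − (29.603·0.057586 − 6.7219·3.4715e-06)/(22.881)] = 3.73·0.92550 = 3.4521 mg/L.

3.45 mg/L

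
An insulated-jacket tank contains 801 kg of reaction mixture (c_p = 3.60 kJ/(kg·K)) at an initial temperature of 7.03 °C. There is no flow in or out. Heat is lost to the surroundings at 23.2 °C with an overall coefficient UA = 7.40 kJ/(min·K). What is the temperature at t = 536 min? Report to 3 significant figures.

Lumped-capacitance energy balance: M c_p dT/dt = UA(T_amb − T).
dT/dt = (T_ss − T)/τ with T_ss = T_amb = 23.200 °C, τ = M c_p/UA = 801·3.60/7.40 = 389.68 min.
Solution: T(t) = T_ss + (T₀ − T_ss) e^(−t/τ).
T(536) = 23.200 + (-16.170)·0.25271 = 19.114 °C.

19.1 °C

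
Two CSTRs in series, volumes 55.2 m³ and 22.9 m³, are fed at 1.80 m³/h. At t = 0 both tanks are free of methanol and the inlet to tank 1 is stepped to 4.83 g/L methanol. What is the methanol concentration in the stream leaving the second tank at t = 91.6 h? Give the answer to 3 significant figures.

Each tank obeys Vᵢ dCᵢ/dt = Q(Cᵢ₋₁ − Cᵢ), so τᵢ = Vᵢ/Q.
τ₁ = 55.2/1.80 = 30.667 h; τ₂ = 22.9/1.80 = 12.722 h.
Tank 1: C₁ = C_in(1 − e^(−t/τ₁)). Tank 2 (τ₁ ≠ τ₂): C₂ = C_in[1 − (τ₁ e^(−t/τ₁) − τ₂ e^(−t/τ₂))/(τ₁ − τ₂)].
At t = 91.6: e^(−t/τ₁) = 0.050441, e^(−t/τ₂) = 0.00074659.
C₂ = 4.83·[1 − (30.667·0.050441 − 12.722·0.00074659)/(17.944)] = 4.83·0.91433 = 4.4162 g/L.

4.42 g/L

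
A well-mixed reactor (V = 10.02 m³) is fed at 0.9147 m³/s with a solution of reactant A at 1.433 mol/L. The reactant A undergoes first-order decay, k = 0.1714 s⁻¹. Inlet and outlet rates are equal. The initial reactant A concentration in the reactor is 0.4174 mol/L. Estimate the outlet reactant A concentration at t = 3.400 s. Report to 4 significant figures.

Accumulation = in − out − consumed: V dC/dt = Q C_in − Q C − k V C.
This is linear with rate a = Q/V + k = 0.262687 s⁻¹.
C_ss = Q C_in/(Q + kV) = 0.497987 mol/L; C(t) = C_ss + (C₀ − C_ss) e^(−a t).
C(3.400) = 0.497987 + (-0.0805868)·e^(−0.262687·3.400) = 0.497987 + (-0.0805868)·0.409369 = 0.464997 mol/L.

0.4650 mol/L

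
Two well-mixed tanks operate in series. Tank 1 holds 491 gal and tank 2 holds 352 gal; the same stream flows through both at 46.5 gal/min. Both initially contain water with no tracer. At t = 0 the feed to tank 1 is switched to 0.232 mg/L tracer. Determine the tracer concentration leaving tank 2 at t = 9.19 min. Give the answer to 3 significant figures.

0.0633 mg/L

Time constants: τᵢ = Vᵢ/Q for each well-mixed tank.
τ₁ = 491/46.5 = 10.559 min; τ₂ = 352/46.5 = 7.5699 min.
Solving the cascade with C₁(0)=C₂(0)=0 gives C₂(t) = C_in[1 − (τ₁ e^(−t/τ₁) − τ₂ e^(−t/τ₂))/(τ₁ − τ₂)].
At t = 9.19: e^(−t/τ₁) = 0.41881, e^(−t/τ₂) = 0.29700.
C₂ = 0.232·[1 − (10.559·0.41881 − 7.5699·0.29700)/(2.9892)] = 0.232·0.27272 = 0.063271 mg/L.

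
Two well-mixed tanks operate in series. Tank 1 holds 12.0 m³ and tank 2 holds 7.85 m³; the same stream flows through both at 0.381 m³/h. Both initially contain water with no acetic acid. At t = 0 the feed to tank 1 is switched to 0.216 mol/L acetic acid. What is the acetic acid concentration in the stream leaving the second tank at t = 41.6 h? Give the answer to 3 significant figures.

Each tank obeys Vᵢ dCᵢ/dt = Q(Cᵢ₋₁ − Cᵢ), so τᵢ = Vᵢ/Q.
τ₁ = 12.0/0.381 = 31.496 h; τ₂ = 7.85/0.381 = 20.604 h.
Tank 1: C₁ = C_in(1 − e^(−t/τ₁)). Tank 2 (τ₁ ≠ τ₂): C₂ = C_in[1 − (τ₁ e^(−t/τ₁) − τ₂ e^(−t/τ₂))/(τ₁ − τ₂)].
At t = 41.6: e^(−t/τ₁) = 0.26692, e^(−t/τ₂) = 0.13278.
C₂ = 0.216·[1 − (31.496·0.26692 − 20.604·0.13278)/(10.892)] = 0.216·0.47934 = 0.10354 mol/L.

0.104 mol/L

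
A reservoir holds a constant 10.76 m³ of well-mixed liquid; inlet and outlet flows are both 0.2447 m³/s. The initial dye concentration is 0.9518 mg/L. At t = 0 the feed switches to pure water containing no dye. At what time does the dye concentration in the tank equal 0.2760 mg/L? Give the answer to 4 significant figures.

54.44 s

Transient balance on the dissolved component: V dC/dt = Q(C_in − C), so τ = V/Q = 43.9722 s.
C(t) = C_in + (C₀ − C_in) e^(−t/τ). Set C = 0.2760 and solve for t:
e^(−t/τ) = (C − C_in)/(C₀ − C_in) = (0.2760 − 0)/(0.9518 − 0) = 0.289977
t = −τ ln(…) = 43.9722 × 1.23795 = 54.4356 s.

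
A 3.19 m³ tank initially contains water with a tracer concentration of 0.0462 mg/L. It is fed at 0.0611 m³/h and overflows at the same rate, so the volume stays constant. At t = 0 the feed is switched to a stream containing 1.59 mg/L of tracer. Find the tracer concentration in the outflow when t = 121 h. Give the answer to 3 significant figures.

1.44 mg/L

Accumulation = in − out for the solute gives V dC/dt = Q(C_in − C).
Time constant τ = V/Q = 3.19/0.0611 = 52.209 h.
C approaches C_in exponentially: C(t) = C_in + (C₀ − C_in) e^(−t/τ).
C(121) = 1.59 + (0.0462 − 1.59)·e^(−121/52.209) = 1.59 + (-1.5438)·0.098511 = 1.4379 mg/L.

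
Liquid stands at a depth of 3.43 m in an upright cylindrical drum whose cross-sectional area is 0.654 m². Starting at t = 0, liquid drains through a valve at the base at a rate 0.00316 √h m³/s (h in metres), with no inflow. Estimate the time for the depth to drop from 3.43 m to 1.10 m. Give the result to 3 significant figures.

332 s

With no inflow, A dh/dt = −0.00316 √h.
∫ h^(−1/2) dh = −(0.00316/A) ∫ dt, giving 2√h = 2√h₀ − (0.00316/A) t.
t = 2A(√h₀ − √h)/0.00316 = 2·0.654·(√3.43 − √1.10)/0.00316
  = 1.3080 × (1.8520 − 1.0488) / 0.00316 = 332.47 s.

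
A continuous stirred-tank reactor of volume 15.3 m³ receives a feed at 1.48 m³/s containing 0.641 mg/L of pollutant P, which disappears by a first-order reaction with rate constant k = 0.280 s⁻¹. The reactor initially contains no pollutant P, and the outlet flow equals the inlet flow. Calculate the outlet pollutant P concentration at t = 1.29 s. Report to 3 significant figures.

0.0634 mg/L

Accumulation = in − out − consumed: V dC/dt = Q C_in − Q C − k V C.
This is linear with rate a = Q/V + k = 0.37673 s⁻¹.
C_ss = Q C_in/(Q + kV) = 0.16459 mg/L; C(t) = C_ss + (C₀ − C_ss) e^(−a t).
C(1.29) = 0.16459 + (-0.16459)·e^(−0.37673·1.29) = 0.16459 + (-0.16459)·0.61509 = 0.063351 mg/L.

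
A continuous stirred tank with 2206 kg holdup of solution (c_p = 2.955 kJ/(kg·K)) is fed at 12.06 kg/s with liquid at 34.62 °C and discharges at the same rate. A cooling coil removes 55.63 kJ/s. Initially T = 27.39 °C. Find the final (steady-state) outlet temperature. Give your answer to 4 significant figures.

M c_p dT/dt = ṁ c_p (T_in − T) − Q̇.
At steady state dT/dt = 0 ⇒ T_ss = T_in − Q̇/(ṁ c_p) = 34.62 − 55.63/(12.06·2.955) = 33.0590 °C.

33.06 °C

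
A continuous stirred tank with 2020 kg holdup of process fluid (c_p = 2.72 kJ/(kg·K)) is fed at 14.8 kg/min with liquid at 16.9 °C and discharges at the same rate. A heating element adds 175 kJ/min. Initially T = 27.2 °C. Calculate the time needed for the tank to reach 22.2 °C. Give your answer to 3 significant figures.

250 min

M c_p dT/dt = ṁ c_p (T_in − T) + Q̇.
τ = M/ṁ = 136.49 min; T_ss = T_in + Q̇/(ṁ c_p) = 21.247 °C.
T(t) = T_ss + (T₀ − T_ss) e^(−t/τ). Set T = 22.2:
e^(−t/τ) = (22.2 − 21.247)/(27.2 − 21.247) = 0.16006
t = −136.49 · ln(0.16006) = 250.07 min.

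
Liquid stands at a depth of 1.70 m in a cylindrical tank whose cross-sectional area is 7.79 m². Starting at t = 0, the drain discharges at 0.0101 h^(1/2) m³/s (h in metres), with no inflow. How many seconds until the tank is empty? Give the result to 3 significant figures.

With no inflow, A dh/dt = −0.0101 √h.
Separate and integrate: 2(√h − √h₀) = −(0.0101/A) t.
Set h = 0: 2√h₀ = (0.0101/A) t_empty ⇒ t_empty = 2A√h₀/0.0101.
t_empty = 2·7.79·√1.70/0.0101 = 15.580·1.3038/0.0101 = 2011.3 s.

2010 s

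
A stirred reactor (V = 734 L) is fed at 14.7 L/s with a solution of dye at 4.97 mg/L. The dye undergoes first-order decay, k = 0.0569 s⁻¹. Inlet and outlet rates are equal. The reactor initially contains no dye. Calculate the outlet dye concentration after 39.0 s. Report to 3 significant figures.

Accumulation = in − out − consumed: V dC/dt = Q C_in − Q C − k V C.
dC/dt = (Q/V) C_in − (Q/V + k) C; effective rate a = Q/V + k = 0.020027 + 0.0569 = 0.076927 s⁻¹.
C_ss = Q C_in/(Q + kV) = 1.2939 mg/L; C(t) = C_ss + (C₀ − C_ss) e^(−a t).
C(39.0) = 1.2939 + (-1.2939)·e^(−0.076927·39.0) = 1.2939 + (-1.2939)·0.049779 = 1.2295 mg/L.

1.23 mg/L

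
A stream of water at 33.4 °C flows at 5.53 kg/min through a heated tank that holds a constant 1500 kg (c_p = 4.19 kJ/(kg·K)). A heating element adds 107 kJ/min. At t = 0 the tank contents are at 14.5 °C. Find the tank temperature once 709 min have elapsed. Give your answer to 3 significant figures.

M c_p dT/dt = ṁ c_p (T_in − T) + Q̇.
Rearrange: dT/dt = (T_ss − T)/τ with τ = M/ṁ = 271.25 min and T_ss = T_in + Q̇/(ṁ c_p) = 38.018 °C.
Integrating: T(t) = T_ss + (T₀ − T_ss) e^(−t/τ).
T(709) = 38.018 + (-23.518)·e^(−709/271.25) = 38.018 + (-23.518)·0.073252 = 36.295 °C.

36.3 °C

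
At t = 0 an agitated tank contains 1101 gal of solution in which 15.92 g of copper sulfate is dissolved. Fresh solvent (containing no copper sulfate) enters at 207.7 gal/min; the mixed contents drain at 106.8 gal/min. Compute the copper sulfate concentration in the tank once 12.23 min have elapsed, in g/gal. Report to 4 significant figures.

Total volume: dV/dt = Q_in − Q_out = 100.900 gal/min, so V(t) = 1101 + 100.900 t and V(12.23) = 2335.01 gal.
Species balance (pure solvent in): dm/dt = −Q_out · m/V(t).
dm/m = −Q_out dt/(V₀ + 100.900 t); integrating gives ln(m/m₀) = −(Q_out/(Q_in−Q_out)) ln(V/V₀).
m = m₀ (V₀/V)^(Q_out/(Q_in−Q_out)) = 15.92 × (1101/2335.01)^(1.05847) = 7.18374 g.
C = m/V = 7.18374/2335.01 = 0.00307654 g/gal.

0.003077 g/gal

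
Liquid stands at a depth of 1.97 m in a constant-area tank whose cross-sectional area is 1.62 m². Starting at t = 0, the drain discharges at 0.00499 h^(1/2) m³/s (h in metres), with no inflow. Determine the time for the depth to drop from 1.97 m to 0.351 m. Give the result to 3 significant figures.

527 s

Unsteady balance on liquid volume: A dh/dt = −0.00499 √h.
∫ h^(−1/2) dh = −(0.00499/A) ∫ dt, giving 2√h = 2√h₀ − (0.00499/A) t.
t = 2A(√h₀ − √h)/0.00499 = 2·1.62·(√1.97 − √0.351)/0.00499
  = 3.2400 × (1.4036 − 0.59245) / 0.00499 = 526.66 s.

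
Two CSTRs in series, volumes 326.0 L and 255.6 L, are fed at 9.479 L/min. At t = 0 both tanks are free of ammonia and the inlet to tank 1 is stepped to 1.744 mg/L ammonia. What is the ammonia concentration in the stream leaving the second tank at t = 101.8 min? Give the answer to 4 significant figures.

1.471 mg/L

Species balance on tank i: dCᵢ/dt = (Cᵢ₋₁ − Cᵢ)/τᵢ with τᵢ = Vᵢ/Q.
τ₁ = 326.0/9.479 = 34.3918 min; τ₂ = 255.6/9.479 = 26.9649 min.
Tank 1: C₁ = C_in(1 − e^(−t/τ₁)). Tank 2 (τ₁ ≠ τ₂): C₂ = C_in[1 − (τ₁ e^(−t/τ₁) − τ₂ e^(−t/τ₂))/(τ₁ − τ₂)].
At t = 101.8: e^(−t/τ₁) = 0.0518186, e^(−t/τ₂) = 0.0229306.
C₂ = 1.744·[1 − (34.3918·0.0518186 − 26.9649·0.0229306)/(7.42694)] = 1.744·0.843298 = 1.47071 mg/L.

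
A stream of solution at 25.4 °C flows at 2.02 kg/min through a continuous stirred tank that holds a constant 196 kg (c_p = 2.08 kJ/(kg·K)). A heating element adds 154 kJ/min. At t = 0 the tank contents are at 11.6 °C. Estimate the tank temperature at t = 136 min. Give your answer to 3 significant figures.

49.6 °C

First-law balance (no shaft work): M c_p dT/dt = ṁ c_p (T_in − T) + 154.
Rearrange: dT/dt = (T_ss − T)/τ with τ = M/ṁ = 97.030 min and T_ss = T_in + Q̇/(ṁ c_p) = 62.053 °C.
Solution: T(t) = T_ss + (T₀ − T_ss) e^(−t/τ).
T(136) = 62.053 + (-50.453)·e^(−136/97.030) = 62.053 + (-50.453)·0.24619 = 49.632 °C.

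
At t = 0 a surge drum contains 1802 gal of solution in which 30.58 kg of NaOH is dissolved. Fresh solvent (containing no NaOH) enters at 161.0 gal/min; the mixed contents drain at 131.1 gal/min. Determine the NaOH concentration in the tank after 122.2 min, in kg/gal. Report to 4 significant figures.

4.356e-05 kg/gal

Let m(t) be the amount of NaOH. Volume: V(t) = V₀ + (Q_in − Q_out) t = 1802 + 29.9000 t; V(122.2) = 5455.78 gal.
No NaOH enters, so dm/dt = −Q_out · (m/V).
Separate: dm/m = −Q_out dt/V(t) ⇒ ln(m/m₀) = −(Q_out/(Q_in−Q_out)) ln(V/V₀).
m = m₀ (V₀/V)^(Q_out/(Q_in−Q_out)) = 30.58 × (1802/5455.78)^(4.38462) = 0.237679 kg.
C = m/V = 0.237679/5455.78 = 4.35645e-05 kg/gal.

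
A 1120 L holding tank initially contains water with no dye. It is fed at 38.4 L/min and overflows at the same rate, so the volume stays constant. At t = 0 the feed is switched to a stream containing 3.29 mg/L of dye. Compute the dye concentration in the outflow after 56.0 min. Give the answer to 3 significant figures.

2.81 mg/L

Species balance on the tank: V dC/dt = Q(C_in − C).
Time constant τ = V/Q = 1120/38.4 = 29.167 min.
C approaches C_in exponentially: C(t) = C_in + (C₀ − C_in) e^(−t/τ).
C(56.0) = 3.29 + (0 − 3.29)·e^(−56.0/29.167) = 3.29 + (-3.2900)·0.14661 = 2.8077 mg/L.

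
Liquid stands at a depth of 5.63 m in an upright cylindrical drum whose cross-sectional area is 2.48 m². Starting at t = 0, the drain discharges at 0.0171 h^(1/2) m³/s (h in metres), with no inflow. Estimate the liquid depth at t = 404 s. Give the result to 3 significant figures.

Volume balance on the tank: A dh/dt = −0.0171 √h.
∫ h^(−1/2) dh = −(0.0171/A) ∫ dt, giving 2√h = 2√h₀ − (0.0171/A) t.
√h = √5.63 − 0.0171·404/(2·2.48) = 2.3728 − 1.3928 = 0.97994.
h = 0.97994² = 0.96028 m.

0.960 m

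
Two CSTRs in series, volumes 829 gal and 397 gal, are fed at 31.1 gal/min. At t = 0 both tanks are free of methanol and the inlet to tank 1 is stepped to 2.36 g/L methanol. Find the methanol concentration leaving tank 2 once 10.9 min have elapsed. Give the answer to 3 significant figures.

0.275 g/L

Each tank obeys Vᵢ dCᵢ/dt = Q(Cᵢ₋₁ − Cᵢ), so τᵢ = Vᵢ/Q.
τ₁ = 829/31.1 = 26.656 min; τ₂ = 397/31.1 = 12.765 min.
Tank 1: C₁ = C_in(1 − e^(−t/τ₁)). Tank 2 (τ₁ ≠ τ₂): C₂ = C_in[1 − (τ₁ e^(−t/τ₁) − τ₂ e^(−t/τ₂))/(τ₁ − τ₂)].
At t = 10.9: e^(−t/τ₁) = 0.66437, e^(−t/τ₂) = 0.42576.
C₂ = 2.36·[1 − (26.656·0.66437 − 12.765·0.42576)/(13.891)] = 2.36·0.11635 = 0.27459 g/L.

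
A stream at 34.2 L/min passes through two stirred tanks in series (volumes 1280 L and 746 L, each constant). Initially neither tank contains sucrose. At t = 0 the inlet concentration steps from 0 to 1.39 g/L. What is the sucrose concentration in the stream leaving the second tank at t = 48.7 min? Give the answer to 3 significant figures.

0.691 g/L

Time constants: τᵢ = Vᵢ/Q for each well-mixed tank.
τ₁ = 1280/34.2 = 37.427 min; τ₂ = 746/34.2 = 21.813 min.
Tank 1: C₁ = C_in(1 − e^(−t/τ₁)). Tank 2 (τ₁ ≠ τ₂): C₂ = C_in[1 − (τ₁ e^(−t/τ₁) − τ₂ e^(−t/τ₂))/(τ₁ − τ₂)].
At t = 48.7: e^(−t/τ₁) = 0.27220, e^(−t/τ₂) = 0.10725.
C₂ = 1.39·[1 − (37.427·0.27220 − 21.813·0.10725)/(15.614)] = 1.39·0.49735 = 0.69132 g/L.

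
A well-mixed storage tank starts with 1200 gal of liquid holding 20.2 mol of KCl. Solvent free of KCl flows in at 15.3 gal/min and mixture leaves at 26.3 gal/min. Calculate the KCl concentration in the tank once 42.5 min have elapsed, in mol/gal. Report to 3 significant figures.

0.00847 mol/gal

Total volume: dV/dt = Q_in − Q_out = -11.000 gal/min, so V(t) = 1200 − 11.000 t and V(42.5) = 732.50 gal.
No KCl enters, so dm/dt = −Q_out · (m/V).
Separate: dm/m = −Q_out dt/V(t) ⇒ ln(m/m₀) = −(Q_out/(Q_in−Q_out)) ln(V/V₀).
m = m₀ (V₀/V)^(Q_out/(Q_in−Q_out)) = 20.2 × (1200/732.50)^(-2.3909) = 6.2059 mol.
C = m/V = 6.2059/732.50 = 0.0084722 mol/gal.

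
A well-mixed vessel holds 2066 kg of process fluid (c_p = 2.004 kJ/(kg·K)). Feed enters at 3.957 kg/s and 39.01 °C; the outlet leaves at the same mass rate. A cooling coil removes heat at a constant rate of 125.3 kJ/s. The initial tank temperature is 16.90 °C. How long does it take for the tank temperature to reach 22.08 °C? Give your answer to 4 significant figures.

First-law balance (no shaft work): M c_p dT/dt = ṁ c_p (T_in − T) − 125.3.
τ = M/ṁ = 522.113 s; T_ss = T_in − Q̇/(ṁ c_p) = 23.2089 °C.
T(t) = T_ss + (T₀ − T_ss) e^(−t/τ). Set T = 22.08:
e^(−t/τ) = (22.08 − 23.2089)/(16.90 − 23.2089) = 0.178938
t = −522.113 · ln(0.178938) = 898.408 s.

898.4 s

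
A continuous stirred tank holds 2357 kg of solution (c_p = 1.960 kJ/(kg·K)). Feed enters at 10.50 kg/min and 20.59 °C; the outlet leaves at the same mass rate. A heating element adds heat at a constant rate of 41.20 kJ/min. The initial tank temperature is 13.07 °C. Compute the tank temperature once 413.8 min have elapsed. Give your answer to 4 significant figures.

21.08 °C

M c_p dT/dt = ṁ c_p (T_in − T) + Q̇.
Rearrange: dT/dt = (T_ss − T)/τ with τ = M/ṁ = 224.476 min and T_ss = T_in + Q̇/(ṁ c_p) = 22.5919 °C.
This is linear first-order; T(t) = T_ss + (T₀ − T_ss) e^(−t/τ).
T(413.8) = 22.5919 + (-9.52194)·e^(−413.8/224.476) = 22.5919 + (-9.52194)·0.158278 = 21.0848 °C.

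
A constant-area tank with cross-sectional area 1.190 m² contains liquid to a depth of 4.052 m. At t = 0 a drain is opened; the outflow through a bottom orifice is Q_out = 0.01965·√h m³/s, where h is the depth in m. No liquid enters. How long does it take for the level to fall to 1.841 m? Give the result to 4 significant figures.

Accumulation of liquid (constant cross-section A): A dh/dt = −0.01965 √h.
∫ h^(−1/2) dh = −(0.01965/A) ∫ dt, giving 2√h = 2√h₀ − (0.01965/A) t.
t = 2A(√h₀ − √h)/0.01965 = 2·1.190·(√4.052 − √1.841)/0.01965
  = 2.38000 × (2.01296 − 1.35683) / 0.01965 = 79.4694 s.

79.47 s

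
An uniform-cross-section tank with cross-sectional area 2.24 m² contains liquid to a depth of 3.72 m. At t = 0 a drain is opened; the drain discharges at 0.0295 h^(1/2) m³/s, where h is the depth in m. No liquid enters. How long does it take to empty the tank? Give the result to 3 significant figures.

With no inflow, A dh/dt = −0.0295 √h.
This is separable: 2 d(√h)/dt = −0.0295/A, so √h = √h₀ − (0.0295/(2A)) t.
Set h = 0: 2√h₀ = (0.0295/A) t_empty ⇒ t_empty = 2A√h₀/0.0295.
t_empty = 2·2.24·√3.72/0.0295 = 4.4800·1.9287/0.0295 = 292.91 s.

293 s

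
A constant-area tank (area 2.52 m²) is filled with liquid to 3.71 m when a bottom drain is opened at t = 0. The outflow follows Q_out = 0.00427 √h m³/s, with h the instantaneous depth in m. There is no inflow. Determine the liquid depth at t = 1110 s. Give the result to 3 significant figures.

0.972 m

With no inflow, A dh/dt = −0.00427 √h.
∫ h^(−1/2) dh = −(0.00427/A) ∫ dt, giving 2√h = 2√h₀ − (0.00427/A) t.
√h = √3.71 − 0.00427·1110/(2·2.52) = 1.9261 − 0.94042 = 0.98572.
h = 0.98572² = 0.97164 m.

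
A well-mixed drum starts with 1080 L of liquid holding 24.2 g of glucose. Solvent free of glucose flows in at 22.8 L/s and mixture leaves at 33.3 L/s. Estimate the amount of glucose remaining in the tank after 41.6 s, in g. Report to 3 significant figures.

Total volume: dV/dt = Q_in − Q_out = -10.500 L/s, so V(t) = 1080 − 10.500 t and V(41.6) = 643.20 L.
Species balance (pure solvent in): dm/dt = −Q_out · m/V(t).
Separate: dm/m = −Q_out dt/V(t) ⇒ ln(m/m₀) = −(Q_out/(Q_in−Q_out)) ln(V/V₀).
m = m₀ (V₀/V)^(Q_out/(Q_in−Q_out)) = 24.2 × (1080/643.20)^(-3.1714) = 4.6773 g.

4.68 g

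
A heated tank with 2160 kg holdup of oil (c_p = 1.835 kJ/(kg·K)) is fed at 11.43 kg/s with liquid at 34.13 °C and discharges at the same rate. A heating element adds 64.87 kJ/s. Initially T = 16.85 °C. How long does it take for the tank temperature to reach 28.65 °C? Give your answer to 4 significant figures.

163.6 s

M c_p dT/dt = ṁ c_p (T_in − T) + Q̇.
τ = M/ṁ = 188.976 s; T_ss = T_in + Q̇/(ṁ c_p) = 37.2229 °C.
T(t) = T_ss + (T₀ − T_ss) e^(−t/τ). Set T = 28.65:
e^(−t/τ) = (28.65 − 37.2229)/(16.85 − 37.2229) = 0.420798
t = −188.976 · ln(0.420798) = 163.578 s.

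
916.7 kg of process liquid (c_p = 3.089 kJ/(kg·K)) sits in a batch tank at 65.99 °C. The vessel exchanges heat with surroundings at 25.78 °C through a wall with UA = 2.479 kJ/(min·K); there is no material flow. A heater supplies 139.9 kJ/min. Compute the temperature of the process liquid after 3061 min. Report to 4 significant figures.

81.10 °C

Lumped-capacitance energy balance: M c_p dT/dt = UA(T_amb − T) + Q̇.
dT/dt = (T_ss − T)/τ with T_ss = T_amb + Q̇/UA = 25.78 + 139.9/2.479 = 82.2140 °C, τ = M c_p/UA = 916.7·3.089/2.479 = 1142.27 min.
Solution: T(t) = T_ss + (T₀ − T_ss) e^(−t/τ).
T(3061) = 82.2140 + (-16.2240)·0.0685801 = 81.1014 °C.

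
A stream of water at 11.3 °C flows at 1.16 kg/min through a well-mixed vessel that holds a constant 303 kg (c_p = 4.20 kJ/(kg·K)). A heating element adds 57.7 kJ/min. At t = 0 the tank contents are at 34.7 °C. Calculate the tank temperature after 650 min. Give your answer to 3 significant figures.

Energy balance: M c_p dT/dt = ṁ c_p (T_in − T) + 57.7.
Rearrange: dT/dt = (T_ss − T)/τ with τ = M/ṁ = 261.21 min and T_ss = T_in + Q̇/(ṁ c_p) = 23.143 °C.
Integrating: T(t) = T_ss + (T₀ − T_ss) e^(−t/τ).
T(650) = 23.143 + (11.557)·e^(−650/261.21) = 23.143 + (11.557)·0.083039 = 24.103 °C.

24.1 °C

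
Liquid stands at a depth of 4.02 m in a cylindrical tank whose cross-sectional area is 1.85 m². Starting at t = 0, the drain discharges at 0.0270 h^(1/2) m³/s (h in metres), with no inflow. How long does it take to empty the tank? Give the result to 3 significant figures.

275 s

Accumulation of liquid (constant cross-section A): A dh/dt = −0.0270 √h.
This is separable: 2 d(√h)/dt = −0.0270/A, so √h = √h₀ − (0.0270/(2A)) t.
Tank is empty when √h = 0: t_empty = 2A√h₀/0.0270.
t_empty = 2·1.85·√4.02/0.0270 = 3.7000·2.0050/0.0270 = 274.76 s.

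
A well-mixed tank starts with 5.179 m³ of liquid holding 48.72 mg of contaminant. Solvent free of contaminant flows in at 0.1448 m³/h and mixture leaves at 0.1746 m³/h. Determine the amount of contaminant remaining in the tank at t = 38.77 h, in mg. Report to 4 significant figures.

11.10 mg

Let m(t) be the amount of contaminant. Volume: V(t) = V₀ + (Q_in − Q_out) t = 5.179 − 0.0298000 t; V(38.77) = 4.02365 m³.
Species balance (pure solvent in): dm/dt = −Q_out · m/V(t).
Separate: dm/m = −Q_out dt/V(t) ⇒ ln(m/m₀) = −(Q_out/(Q_in−Q_out)) ln(V/V₀).
m = m₀ (V₀/V)^(Q_out/(Q_in−Q_out)) = 48.72 × (5.179/4.02365)^(-5.85906) = 11.1021 mg.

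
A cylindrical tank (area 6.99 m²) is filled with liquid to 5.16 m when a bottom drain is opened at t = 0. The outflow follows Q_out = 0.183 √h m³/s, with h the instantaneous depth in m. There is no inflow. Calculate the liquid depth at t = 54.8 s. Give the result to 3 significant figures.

A dh/dt = −Q_out = −0.183 √h.
This is separable: 2 d(√h)/dt = −0.183/A, so √h = √h₀ − (0.183/(2A)) t.
√h = √5.16 − 0.183·54.8/(2·6.99) = 2.2716 − 0.71734 = 1.5542.
h = 1.5542² = 2.4156 m.

2.42 m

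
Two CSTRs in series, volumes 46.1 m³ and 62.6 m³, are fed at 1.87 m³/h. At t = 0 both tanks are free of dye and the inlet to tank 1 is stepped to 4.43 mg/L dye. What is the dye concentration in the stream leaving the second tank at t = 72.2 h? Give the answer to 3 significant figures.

3.15 mg/L

Species balance on tank i: dCᵢ/dt = (Cᵢ₋₁ − Cᵢ)/τᵢ with τᵢ = Vᵢ/Q.
τ₁ = 46.1/1.87 = 24.652 h; τ₂ = 62.6/1.87 = 33.476 h.
Solving the cascade with C₁(0)=C₂(0)=0 gives C₂(t) = C_in[1 − (τ₁ e^(−t/τ₁) − τ₂ e^(−t/τ₂))/(τ₁ − τ₂)].
At t = 72.2: e^(−t/τ₁) = 0.053465, e^(−t/τ₂) = 0.11570.
C₂ = 4.43·[1 − (24.652·0.053465 − 33.476·0.11570)/(-8.8235)] = 4.43·0.71043 = 3.1472 mg/L.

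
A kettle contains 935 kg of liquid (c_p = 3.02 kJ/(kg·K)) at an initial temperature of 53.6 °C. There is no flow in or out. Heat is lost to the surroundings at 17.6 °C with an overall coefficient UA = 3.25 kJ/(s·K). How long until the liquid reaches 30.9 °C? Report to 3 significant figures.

Lumped-capacitance energy balance: M c_p dT/dt = UA(T_amb − T).
τ = M c_p/UA = 868.83 s; T_ss = T_amb = 17.600 °C.
T(t) = T_ss + (T₀ − T_ss)e^(−t/τ); set T = 30.9:
t = −τ ln[(T − T_ss)/(T₀ − T_ss)] = −868.83 · ln(0.36944) = 865.14 s.

865 s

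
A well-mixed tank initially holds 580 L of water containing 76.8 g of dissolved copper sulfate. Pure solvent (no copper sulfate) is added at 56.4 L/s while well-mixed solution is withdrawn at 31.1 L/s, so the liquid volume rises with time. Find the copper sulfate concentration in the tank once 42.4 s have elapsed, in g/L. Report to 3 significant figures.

0.0128 g/L

Let m(t) be the amount of copper sulfate. Volume: V(t) = V₀ + (Q_in − Q_out) t = 580 + 25.300 t; V(42.4) = 1652.7 L.
Species balance (pure solvent in): dm/dt = −Q_out · m/V(t).
dm/m = −Q_out dt/(V₀ + 25.300 t); integrating gives ln(m/m₀) = −(Q_out/(Q_in−Q_out)) ln(V/V₀).
m = m₀ (V₀/V)^(Q_out/(Q_in−Q_out)) = 76.8 × (580/1652.7)^(1.2292) = 21.200 g.
C = m/V = 21.200/1652.7 = 0.012827 g/L.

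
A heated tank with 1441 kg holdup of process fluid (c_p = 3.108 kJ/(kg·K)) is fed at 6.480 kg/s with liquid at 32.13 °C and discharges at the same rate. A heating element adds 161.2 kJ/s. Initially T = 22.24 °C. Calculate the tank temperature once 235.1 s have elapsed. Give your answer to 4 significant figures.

33.92 °C

Heat balance on the well-mixed liquid: M c_p dT/dt = ṁ c_p (T_in − T) + 161.2.
τ = M/ṁ = 222.377 s; T_ss = T_in + Q̇/(ṁ c_p) = 32.13 + 161.2/(6.480·3.108) = 40.1340 °C.
Integrating: T(t) = T_ss + (T₀ − T_ss) e^(−t/τ).
T(235.1) = 40.1340 + (-17.8940)·e^(−235.1/222.377) = 40.1340 + (-17.8940)·0.347422 = 33.9173 °C.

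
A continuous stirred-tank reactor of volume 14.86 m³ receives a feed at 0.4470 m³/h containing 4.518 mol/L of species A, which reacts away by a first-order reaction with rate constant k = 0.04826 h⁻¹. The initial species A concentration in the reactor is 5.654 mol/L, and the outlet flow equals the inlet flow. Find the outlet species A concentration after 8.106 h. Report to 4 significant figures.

Species balance: V dC/dt = Q C_in − Q C − k V C.
This is linear with rate a = Q/V + k = 0.0783408 h⁻¹.
C_ss = Q C_in/(Q + kV) = 1.73479 mol/L; C(t) = C_ss + (C₀ − C_ss) e^(−a t).
C(8.106) = 1.73479 + (3.91921)·e^(−0.0783408·8.106) = 1.73479 + (3.91921)·0.529920 = 3.81166 mol/L.

3.812 mol/L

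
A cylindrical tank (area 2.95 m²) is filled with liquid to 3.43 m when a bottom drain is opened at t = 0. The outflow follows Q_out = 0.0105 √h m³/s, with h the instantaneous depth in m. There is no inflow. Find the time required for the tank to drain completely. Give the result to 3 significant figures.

1040 s

A dh/dt = −Q_out = −0.0105 √h.
Separate and integrate: 2(√h − √h₀) = −(0.0105/A) t.
Set h = 0: 2√h₀ = (0.0105/A) t_empty ⇒ t_empty = 2A√h₀/0.0105.
t_empty = 2·2.95·√3.43/0.0105 = 5.9000·1.8520/0.0105 = 1040.7 s.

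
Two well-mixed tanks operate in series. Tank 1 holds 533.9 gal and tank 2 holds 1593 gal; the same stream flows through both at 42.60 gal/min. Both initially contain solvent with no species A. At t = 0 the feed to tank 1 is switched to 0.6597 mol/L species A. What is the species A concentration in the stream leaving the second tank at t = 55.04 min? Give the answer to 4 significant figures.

0.4361 mol/L

Time constants: τᵢ = Vᵢ/Q for each well-mixed tank.
τ₁ = 533.9/42.60 = 12.5329 min; τ₂ = 1593/42.60 = 37.3944 min.
Solving the cascade with C₁(0)=C₂(0)=0 gives C₂(t) = C_in[1 − (τ₁ e^(−t/τ₁) − τ₂ e^(−t/τ₂))/(τ₁ − τ₂)].
At t = 55.04: e^(−t/τ₁) = 0.0123802, e^(−t/τ₂) = 0.229494.
C₂ = 0.6597·[1 − (12.5329·0.0123802 − 37.3944·0.229494)/(-24.8615)] = 0.6597·0.661058 = 0.436100 mol/L.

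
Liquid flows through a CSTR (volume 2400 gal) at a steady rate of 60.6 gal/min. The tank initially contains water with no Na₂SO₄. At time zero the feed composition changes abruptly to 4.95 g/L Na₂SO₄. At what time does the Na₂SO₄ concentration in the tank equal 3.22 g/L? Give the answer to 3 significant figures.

Unsteady species balance (constant V, well mixed): V dC/dt = Q(C_in − C), so τ = V/Q = 39.604 min.
C(t) = C_in + (C₀ − C_in) e^(−t/τ). Set C = 3.22 and solve for t:
e^(−t/τ) = (C − C_in)/(C₀ − C_in) = (3.22 − 4.95)/(0 − 4.95) = 0.34949
t = −τ ln(…) = 39.604 × 1.0513 = 41.634 min.

41.6 min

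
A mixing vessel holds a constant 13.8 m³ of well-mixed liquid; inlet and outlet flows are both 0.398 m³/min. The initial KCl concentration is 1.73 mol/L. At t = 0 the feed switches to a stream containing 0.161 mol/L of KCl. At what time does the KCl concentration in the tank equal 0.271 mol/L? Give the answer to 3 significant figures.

92.2 min

Species balance on the tank: V dC/dt = Q(C_in − C), so τ = V/Q = 34.673 min.
C(t) = C_in + (C₀ − C_in) e^(−t/τ). Set C = 0.271 and solve for t:
e^(−t/τ) = (C − C_in)/(C₀ − C_in) = (0.271 − 0.161)/(1.73 − 0.161) = 0.070108
t = −τ ln(…) = 34.673 × 2.6577 = 92.152 min.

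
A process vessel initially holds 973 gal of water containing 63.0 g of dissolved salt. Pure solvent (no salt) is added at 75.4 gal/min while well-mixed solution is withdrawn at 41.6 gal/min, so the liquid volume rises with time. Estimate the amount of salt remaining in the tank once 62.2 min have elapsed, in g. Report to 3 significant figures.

Total volume: dV/dt = Q_in − Q_out = 33.800 gal/min, so V(t) = 973 + 33.800 t and V(62.2) = 3075.4 gal.
No salt enters, so dm/dt = −Q_out · (m/V).
Separate: dm/m = −Q_out dt/V(t) ⇒ ln(m/m₀) = −(Q_out/(Q_in−Q_out)) ln(V/V₀).
m = m₀ (V₀/V)^(Q_out/(Q_in−Q_out)) = 63.0 × (973/3075.4)^(1.2308) = 15.284 g.

15.3 g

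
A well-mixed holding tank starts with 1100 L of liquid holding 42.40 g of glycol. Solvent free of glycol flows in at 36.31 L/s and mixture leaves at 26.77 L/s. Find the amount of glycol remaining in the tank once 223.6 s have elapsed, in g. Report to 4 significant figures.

Total volume: dV/dt = Q_in − Q_out = 9.54000 L/s, so V(t) = 1100 + 9.54000 t and V(223.6) = 3233.14 L.
No glycol enters, so dm/dt = −Q_out · (m/V).
dm/m = −Q_out dt/(V₀ + 9.54000 t); integrating gives ln(m/m₀) = −(Q_out/(Q_in−Q_out)) ln(V/V₀).
m = m₀ (V₀/V)^(Q_out/(Q_in−Q_out)) = 42.40 × (1100/3233.14)^(2.80608) = 2.05811 g.

2.058 g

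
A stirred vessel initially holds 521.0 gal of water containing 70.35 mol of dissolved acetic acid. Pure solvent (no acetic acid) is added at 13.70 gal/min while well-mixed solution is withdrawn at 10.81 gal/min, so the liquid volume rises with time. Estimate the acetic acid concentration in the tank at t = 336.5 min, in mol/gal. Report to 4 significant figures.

Let m(t) be the amount of acetic acid. Volume: V(t) = V₀ + (Q_in − Q_out) t = 521.0 + 2.89000 t; V(336.5) = 1493.48 gal.
No acetic acid enters, so dm/dt = −Q_out · (m/V).
Separate: dm/m = −Q_out dt/V(t) ⇒ ln(m/m₀) = −(Q_out/(Q_in−Q_out)) ln(V/V₀).
m = m₀ (V₀/V)^(Q_out/(Q_in−Q_out)) = 70.35 × (521.0/1493.48)^(3.74048) = 1.36932 mol.
C = m/V = 1.36932/1493.48 = 0.000916861 mol/gal.

0.0009169 mol/gal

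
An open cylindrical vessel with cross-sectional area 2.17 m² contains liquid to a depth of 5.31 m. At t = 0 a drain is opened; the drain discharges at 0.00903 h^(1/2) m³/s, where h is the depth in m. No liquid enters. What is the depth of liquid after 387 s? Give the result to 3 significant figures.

With no inflow, A dh/dt = −0.00903 √h.
This is separable: 2 d(√h)/dt = −0.00903/A, so √h = √h₀ − (0.00903/(2A)) t.
√h = √5.31 − 0.00903·387/(2·2.17) = 2.3043 − 0.80521 = 1.4991.
h = 1.4991² = 2.2474 m.

2.25 m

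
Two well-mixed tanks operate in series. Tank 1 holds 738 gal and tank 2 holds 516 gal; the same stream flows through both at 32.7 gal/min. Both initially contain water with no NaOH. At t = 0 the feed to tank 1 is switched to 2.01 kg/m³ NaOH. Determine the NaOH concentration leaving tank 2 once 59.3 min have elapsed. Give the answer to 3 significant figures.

Each tank obeys Vᵢ dCᵢ/dt = Q(Cᵢ₋₁ − Cᵢ), so τᵢ = Vᵢ/Q.
τ₁ = 738/32.7 = 22.569 min; τ₂ = 516/32.7 = 15.780 min.
Tank 1: C₁ = C_in(1 − e^(−t/τ₁)). Tank 2 (τ₁ ≠ τ₂): C₂ = C_in[1 − (τ₁ e^(−t/τ₁) − τ₂ e^(−t/τ₂))/(τ₁ − τ₂)].
At t = 59.3: e^(−t/τ₁) = 0.072257, e^(−t/τ₂) = 0.023331.
C₂ = 2.01·[1 − (22.569·0.072257 − 15.780·0.023331)/(6.7890)] = 2.01·0.81402 = 1.6362 kg/m³.

1.64 kg/m³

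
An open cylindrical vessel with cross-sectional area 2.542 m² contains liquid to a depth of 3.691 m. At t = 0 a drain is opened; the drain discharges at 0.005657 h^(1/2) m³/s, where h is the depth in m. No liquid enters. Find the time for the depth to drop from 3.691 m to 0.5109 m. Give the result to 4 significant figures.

1084 s

Unsteady balance on liquid volume: A dh/dt = −0.005657 √h.
This is separable: 2 d(√h)/dt = −0.005657/A, so √h = √h₀ − (0.005657/(2A)) t.
t = 2A(√h₀ − √h)/0.005657 = 2·2.542·(√3.691 − √0.5109)/0.005657
  = 5.08400 × (1.92120 − 0.714773) / 0.005657 = 1084.23 s.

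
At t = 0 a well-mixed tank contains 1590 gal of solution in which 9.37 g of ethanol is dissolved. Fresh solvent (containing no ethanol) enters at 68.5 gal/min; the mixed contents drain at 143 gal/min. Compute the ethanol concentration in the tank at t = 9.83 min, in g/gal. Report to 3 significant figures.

Let m(t) be the amount of ethanol. Volume: V(t) = V₀ + (Q_in − Q_out) t = 1590 − 74.500 t; V(9.83) = 857.66 gal.
No ethanol enters, so dm/dt = −Q_out · (m/V).
Separate: dm/m = −Q_out dt/V(t) ⇒ ln(m/m₀) = −(Q_out/(Q_in−Q_out)) ln(V/V₀).
m = m₀ (V₀/V)^(Q_out/(Q_in−Q_out)) = 9.37 × (1590/857.66)^(-1.9195) = 2.8653 g.
C = m/V = 2.8653/857.66 = 0.0033408 g/gal.

0.00334 g/gal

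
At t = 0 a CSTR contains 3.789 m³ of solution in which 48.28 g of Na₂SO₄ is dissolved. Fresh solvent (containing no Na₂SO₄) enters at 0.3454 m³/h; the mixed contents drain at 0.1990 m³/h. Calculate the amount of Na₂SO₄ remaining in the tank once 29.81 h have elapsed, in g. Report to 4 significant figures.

17.04 g

Let m(t) be the amount of Na₂SO₄. Volume: V(t) = V₀ + (Q_in − Q_out) t = 3.789 + 0.146400 t; V(29.81) = 8.15318 m³.
No Na₂SO₄ enters, so dm/dt = −Q_out · (m/V).
dm/m = −Q_out dt/(V₀ + 0.146400 t); integrating gives ln(m/m₀) = −(Q_out/(Q_in−Q_out)) ln(V/V₀).
m = m₀ (V₀/V)^(Q_out/(Q_in−Q_out)) = 48.28 × (3.789/8.15318)^(1.35929) = 17.0370 g.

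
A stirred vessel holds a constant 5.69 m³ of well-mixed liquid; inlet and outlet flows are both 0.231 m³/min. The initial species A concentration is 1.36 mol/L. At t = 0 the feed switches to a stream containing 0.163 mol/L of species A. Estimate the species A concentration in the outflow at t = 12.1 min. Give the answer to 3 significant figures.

Accumulation = in − out for the solute gives V dC/dt = Q(C_in − C).
So dC/dt = (C_in − C)/τ with τ = V/Q = 5.69/0.231 = 24.632 min.
Integrating: C(t) = C_in + (C₀ − C_in) e^(−t/τ).
C(12.1) = 0.163 + (1.36 − 0.163)·e^(−12.1/24.632) = 0.163 + (1.1970)·0.61187 = 0.89541 mol/L.

0.895 mol/L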